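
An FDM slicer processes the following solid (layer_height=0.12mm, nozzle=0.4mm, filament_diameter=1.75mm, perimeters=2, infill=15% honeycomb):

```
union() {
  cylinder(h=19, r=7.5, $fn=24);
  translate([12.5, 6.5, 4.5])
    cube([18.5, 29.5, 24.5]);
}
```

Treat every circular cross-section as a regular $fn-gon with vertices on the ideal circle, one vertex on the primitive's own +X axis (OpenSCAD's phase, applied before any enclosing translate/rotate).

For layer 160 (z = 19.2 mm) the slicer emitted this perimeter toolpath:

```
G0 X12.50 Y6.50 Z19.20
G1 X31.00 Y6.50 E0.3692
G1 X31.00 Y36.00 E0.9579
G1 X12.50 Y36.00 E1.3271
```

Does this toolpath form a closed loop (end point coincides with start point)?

Start point (G0): (12.50, 6.50). End point (last G1): the path does not return to the start — open.

no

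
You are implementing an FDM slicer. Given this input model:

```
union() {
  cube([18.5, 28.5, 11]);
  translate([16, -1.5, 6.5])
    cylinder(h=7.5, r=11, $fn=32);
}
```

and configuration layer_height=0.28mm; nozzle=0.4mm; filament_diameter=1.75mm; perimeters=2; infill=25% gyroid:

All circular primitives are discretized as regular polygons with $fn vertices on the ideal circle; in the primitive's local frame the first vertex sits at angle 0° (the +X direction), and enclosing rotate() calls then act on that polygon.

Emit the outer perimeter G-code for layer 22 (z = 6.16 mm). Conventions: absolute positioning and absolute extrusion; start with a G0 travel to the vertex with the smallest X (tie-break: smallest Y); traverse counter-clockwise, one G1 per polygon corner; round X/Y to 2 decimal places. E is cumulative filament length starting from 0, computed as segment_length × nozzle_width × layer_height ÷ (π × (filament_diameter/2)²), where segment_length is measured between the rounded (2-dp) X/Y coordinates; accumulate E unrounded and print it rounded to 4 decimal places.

G0 X0.00 Y0.00 Z6.16
G1 X18.50 Y0.00 E0.8614
G1 X18.50 Y28.50 E2.1885
G1 X0.00 Y28.50 E3.0500
G1 X0.00 Y0.00 E4.3770

At z = 6.16 mm: the cube is present — its section is the full 18.5×28.5 rectangle; the cylinder at (16, -1.5) is not intersected at this z (z outside [6.5, 14]); Combining (union): only the 18.5×28.5 cube is present, so the union is just that shape — 1 connected region. The outline is a single polygon with 4 vertices. Extrusion per mm of travel: 0.4 × 0.28 / (π × 0.875²) = 0.046564. Accumulating E over each segment gives final E = 4.3770.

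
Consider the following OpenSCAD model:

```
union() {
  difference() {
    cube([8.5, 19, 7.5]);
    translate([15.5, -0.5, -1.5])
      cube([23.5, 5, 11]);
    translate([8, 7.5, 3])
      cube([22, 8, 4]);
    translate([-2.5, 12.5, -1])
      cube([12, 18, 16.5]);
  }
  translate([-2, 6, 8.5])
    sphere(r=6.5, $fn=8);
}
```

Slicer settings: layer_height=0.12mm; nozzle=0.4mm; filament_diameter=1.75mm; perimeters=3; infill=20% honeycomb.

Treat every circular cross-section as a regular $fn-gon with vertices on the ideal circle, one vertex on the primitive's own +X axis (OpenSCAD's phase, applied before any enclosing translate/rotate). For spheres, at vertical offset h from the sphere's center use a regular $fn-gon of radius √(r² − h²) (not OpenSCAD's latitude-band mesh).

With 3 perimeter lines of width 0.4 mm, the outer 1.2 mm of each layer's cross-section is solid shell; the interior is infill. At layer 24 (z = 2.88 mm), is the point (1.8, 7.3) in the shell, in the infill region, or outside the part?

infill

At z = 2.88 mm: the cube (footprint 8.5×19) is included at this height; the cube at (15.5, -0.5) is present — its section is the full 23.5×5 rectangle; the cube at (8, 7.5) is absent (z outside [3, 7]); the 12×18 cube at (-2.5, 12.5) contributes its full rectangle; Taking the first minus the rest: starting from the 8.5×19 cube, the 23.5×5 cube at (15.5, -0.5) misses the remaining region (no effect); the 12×18 cube at (-2.5, 12.5) partially overlaps it — only the 55.25 mm² overlap (of its 216.00 mm²) is removed, clipping the outline — 1 connected region; the r=6.5 sphere at (-2, 6) slices to a regular 8-gon of circumradius 3.266 (√(r²−h²) with h=5.62 from center); Merging all regions: the regions partially overlap (shared area 3.68 mm²), so overlapping operands fuse into one piece — 1 connected region. Overall, the cross-section is a single solid region. The nearest boundary edge runs (-2.00, 9.27)→(0.00, 8.44); distance from the point to it = 2.13 mm. The point is inside the cross-section and 2.13 mm from the nearest boundary — more than the 1.2 mm shell width (3 × 0.4), so it's in the infill interior.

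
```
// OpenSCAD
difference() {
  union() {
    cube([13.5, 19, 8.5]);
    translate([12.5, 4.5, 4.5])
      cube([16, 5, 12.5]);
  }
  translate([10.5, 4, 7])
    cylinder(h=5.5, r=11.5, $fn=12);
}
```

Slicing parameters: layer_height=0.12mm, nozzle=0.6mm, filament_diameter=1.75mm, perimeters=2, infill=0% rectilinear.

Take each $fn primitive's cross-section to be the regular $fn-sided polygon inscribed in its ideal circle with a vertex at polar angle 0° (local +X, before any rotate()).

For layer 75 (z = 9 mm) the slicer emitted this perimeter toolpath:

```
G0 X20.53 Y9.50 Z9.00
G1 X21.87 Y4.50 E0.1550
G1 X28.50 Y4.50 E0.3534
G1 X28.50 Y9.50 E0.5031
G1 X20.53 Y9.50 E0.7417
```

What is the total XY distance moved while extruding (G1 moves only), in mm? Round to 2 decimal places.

Sum the Euclidean lengths of each G1 segment: total = 24.78 mm.

24.78 mm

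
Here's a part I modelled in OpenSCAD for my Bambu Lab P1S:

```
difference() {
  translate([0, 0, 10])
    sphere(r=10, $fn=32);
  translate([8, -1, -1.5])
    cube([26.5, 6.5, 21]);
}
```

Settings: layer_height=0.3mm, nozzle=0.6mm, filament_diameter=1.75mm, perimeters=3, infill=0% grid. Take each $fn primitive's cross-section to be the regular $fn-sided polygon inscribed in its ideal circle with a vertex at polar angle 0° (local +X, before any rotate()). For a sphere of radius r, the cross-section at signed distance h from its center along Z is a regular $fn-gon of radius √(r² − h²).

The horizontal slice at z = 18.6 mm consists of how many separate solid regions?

At z = 18.6 mm: the r=10 sphere slices to a regular 32-gon of circumradius 5.103 (√(r²−h²) with h=8.6 from center); the cube at (8, -1) is present — its section is the full 26.5×6.5 rectangle; After the difference (first − rest): starting from the r=10 sphere, the 26.5×6.5 cube at (8, -1) misses the remaining region (no effect) — 1 connected region. The result has 1 disconnected region.

1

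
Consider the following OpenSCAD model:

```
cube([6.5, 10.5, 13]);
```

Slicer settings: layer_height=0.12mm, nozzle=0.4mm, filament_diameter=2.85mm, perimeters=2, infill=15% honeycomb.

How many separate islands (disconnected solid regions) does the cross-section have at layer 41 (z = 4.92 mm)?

1

At z = 4.92 mm: the cube (footprint 6.5×10.5) is included at this height. Overall, the cross-section is a single solid region. Island count = 1.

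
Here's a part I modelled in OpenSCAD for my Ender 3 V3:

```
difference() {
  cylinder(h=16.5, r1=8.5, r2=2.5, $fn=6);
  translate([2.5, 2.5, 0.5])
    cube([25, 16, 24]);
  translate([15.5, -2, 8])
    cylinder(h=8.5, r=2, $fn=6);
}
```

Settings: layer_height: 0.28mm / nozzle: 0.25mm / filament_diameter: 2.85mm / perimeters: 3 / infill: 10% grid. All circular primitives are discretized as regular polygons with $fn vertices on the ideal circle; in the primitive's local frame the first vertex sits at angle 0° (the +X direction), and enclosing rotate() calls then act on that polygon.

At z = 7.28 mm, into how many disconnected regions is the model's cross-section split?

1

At z = 7.28 mm: the cone contributes a regular 6-gon of circumradius 5.853 (interpolated between r1=8.5 and r2=2.5 at t=0.441); the 25×16 cube at (2.5, 2.5) contributes its full rectangle; the cylinder at (15.5, -2) is not intersected at this z (z outside [8, 16.5]); After the difference (first − rest): starting from the cone, the 25×16 cube at (2.5, 2.5) partially overlaps it — only the 3.00 mm² overlap (of its 400.00 mm²) is removed, clipping the outline — 1 connected region. The result has 1 disconnected region.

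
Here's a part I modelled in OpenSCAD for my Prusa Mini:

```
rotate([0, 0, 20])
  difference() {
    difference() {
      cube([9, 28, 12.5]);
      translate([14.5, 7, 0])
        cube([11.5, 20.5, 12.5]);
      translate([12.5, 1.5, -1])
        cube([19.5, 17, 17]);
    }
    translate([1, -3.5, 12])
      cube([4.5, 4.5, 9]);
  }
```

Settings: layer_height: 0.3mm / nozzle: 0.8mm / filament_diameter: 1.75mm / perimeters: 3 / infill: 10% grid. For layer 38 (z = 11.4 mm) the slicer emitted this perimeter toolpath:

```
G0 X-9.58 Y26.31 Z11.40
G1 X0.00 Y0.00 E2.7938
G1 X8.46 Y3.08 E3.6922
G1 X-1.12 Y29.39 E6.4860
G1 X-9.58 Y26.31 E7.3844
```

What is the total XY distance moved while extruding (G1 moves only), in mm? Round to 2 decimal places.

Sum the Euclidean lengths of each G1 segment: total = 74.01 mm.

74.01 mm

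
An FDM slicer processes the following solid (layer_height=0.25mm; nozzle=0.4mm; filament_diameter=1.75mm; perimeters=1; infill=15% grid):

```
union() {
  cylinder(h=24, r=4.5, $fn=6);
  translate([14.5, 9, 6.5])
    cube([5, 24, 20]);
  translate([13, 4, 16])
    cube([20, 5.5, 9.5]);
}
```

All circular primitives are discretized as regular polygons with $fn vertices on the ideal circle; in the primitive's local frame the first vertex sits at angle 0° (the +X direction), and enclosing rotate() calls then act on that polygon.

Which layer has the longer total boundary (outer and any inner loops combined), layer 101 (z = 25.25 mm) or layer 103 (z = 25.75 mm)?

layer 101 (z = 25.25 mm)

Layer 101 (z = 25.25): the cylinder is not intersected at this z (z outside [0, 24]); the cube at (14.5, 9) (footprint 5×24) is included at this height (perimeter 58.00 mm); the cube at (13, 4) is present — its section is the full 20×5.5 rectangle (perimeter 51.00 mm); Merging all regions: the regions partially overlap (shared area 2.50 mm²), so the edge portions inside another operand are dropped and the merged outline is re-measured after clipping — boundary = 98.00 mm. So its perimeter = 98.00 mm. Layer 103 (z = 25.75): the cylinder does not reach this height (z outside [0, 24]); the cube at (14.5, 9) is present — its section is the full 5×24 rectangle (perimeter 58.00 mm); the cube at (13, 4) does not reach this height (z outside [16, 25.5]); Combining (union): only the 5×24 cube at (14.5, 9) is present, so the union is just that shape — boundary = 58.00 mm. So its perimeter = 58.00 mm. Layer 101 is larger (98.00 vs 58.00 mm).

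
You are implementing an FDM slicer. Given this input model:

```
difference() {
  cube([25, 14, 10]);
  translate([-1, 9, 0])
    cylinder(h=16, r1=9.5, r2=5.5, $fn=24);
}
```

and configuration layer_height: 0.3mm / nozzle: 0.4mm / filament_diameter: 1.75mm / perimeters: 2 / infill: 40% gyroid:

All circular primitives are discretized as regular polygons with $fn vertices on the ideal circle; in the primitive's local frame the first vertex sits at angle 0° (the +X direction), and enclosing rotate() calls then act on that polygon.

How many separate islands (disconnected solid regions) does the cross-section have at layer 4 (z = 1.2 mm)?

1

At z = 1.2 mm: the 25×14 cube contributes its full rectangle; the cone at (-1, 9) (r1=9.5→r2=5.5) has section circumradius 9.200 here — a regular 24-gon; Taking the first minus the rest: starting from the 25×14 cube, the cone at (-1, 9) partially overlaps it — only the 94.92 mm² overlap (of its 262.88 mm²) is removed, clipping the outline — 1 connected region. Overall, the cross-section is a single solid region. Island count = 1.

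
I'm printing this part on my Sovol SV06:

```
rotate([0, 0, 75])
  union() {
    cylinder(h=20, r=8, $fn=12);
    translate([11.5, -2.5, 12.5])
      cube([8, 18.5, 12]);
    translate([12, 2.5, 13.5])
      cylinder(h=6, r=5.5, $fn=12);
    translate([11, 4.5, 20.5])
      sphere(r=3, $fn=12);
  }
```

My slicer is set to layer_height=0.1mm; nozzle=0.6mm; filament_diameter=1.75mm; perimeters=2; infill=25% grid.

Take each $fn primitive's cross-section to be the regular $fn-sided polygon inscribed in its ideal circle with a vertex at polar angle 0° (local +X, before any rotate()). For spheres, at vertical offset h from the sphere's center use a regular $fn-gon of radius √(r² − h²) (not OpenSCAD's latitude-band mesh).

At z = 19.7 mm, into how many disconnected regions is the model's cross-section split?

2

At z = 19.7 mm: the r=8 cylinder gives a regular 12-gon of circumradius 8 (constant along its height); the cube at (11.5, -2.5) (footprint 8×18.5) is included at this height; the cylinder at (12, 2.5) is not intersected at this z (z outside [13.5, 19.5]); the r=3 sphere at (11, 4.5) contributes a regular 12-gon of circumradius √(3²−0.8²) = 2.891; Combining (union): the regions partially overlap (shared area 9.72 mm²), so overlapping operands fuse into one piece — 2 connected regions; (whole slice rotated 75° about Z — lengths, areas and connectivity unchanged). The result has 2 disconnected regions.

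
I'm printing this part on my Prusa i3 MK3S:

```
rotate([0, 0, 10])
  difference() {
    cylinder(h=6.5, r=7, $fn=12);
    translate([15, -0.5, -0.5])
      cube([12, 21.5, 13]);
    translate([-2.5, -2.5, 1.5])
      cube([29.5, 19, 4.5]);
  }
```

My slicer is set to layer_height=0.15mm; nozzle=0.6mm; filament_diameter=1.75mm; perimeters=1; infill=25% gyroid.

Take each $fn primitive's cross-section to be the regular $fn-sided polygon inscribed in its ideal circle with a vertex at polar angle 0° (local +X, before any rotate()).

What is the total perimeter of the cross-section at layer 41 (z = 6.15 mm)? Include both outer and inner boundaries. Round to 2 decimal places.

At z = 6.15 mm: the cylinder: section is a regular 12-gon, circumradius r=7 (perimeter = 2·12·7.000·sin(180°/12) = 43.48 mm); the cube at (15, -0.5) is present — its section is the full 12×21.5 rectangle (perimeter 67.00 mm); the cube at (-2.5, -2.5) is absent (z outside [1.5, 6]); Taking the first minus the rest: starting from the r=7 cylinder, the 12×21.5 cube at (15, -0.5) misses the remaining region (no effect) — boundary = 43.48 mm; (rotated 10° about Z; rotation is an isometry so areas/perimeters/island counts are preserved). Overall, the cross-section is a single solid region. Total boundary length (outer) = 43.48 mm.

43.48 mm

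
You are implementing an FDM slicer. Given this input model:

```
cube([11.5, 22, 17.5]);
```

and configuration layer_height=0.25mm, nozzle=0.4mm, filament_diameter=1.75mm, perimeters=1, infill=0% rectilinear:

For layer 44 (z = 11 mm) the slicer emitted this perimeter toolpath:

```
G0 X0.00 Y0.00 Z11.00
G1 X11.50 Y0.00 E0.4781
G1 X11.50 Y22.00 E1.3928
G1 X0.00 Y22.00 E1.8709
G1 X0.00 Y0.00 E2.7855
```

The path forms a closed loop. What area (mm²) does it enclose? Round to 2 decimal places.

Apply the shoelace formula to the sequence of (X, Y) vertices; enclosed area = 253.00 mm².

253.00 mm²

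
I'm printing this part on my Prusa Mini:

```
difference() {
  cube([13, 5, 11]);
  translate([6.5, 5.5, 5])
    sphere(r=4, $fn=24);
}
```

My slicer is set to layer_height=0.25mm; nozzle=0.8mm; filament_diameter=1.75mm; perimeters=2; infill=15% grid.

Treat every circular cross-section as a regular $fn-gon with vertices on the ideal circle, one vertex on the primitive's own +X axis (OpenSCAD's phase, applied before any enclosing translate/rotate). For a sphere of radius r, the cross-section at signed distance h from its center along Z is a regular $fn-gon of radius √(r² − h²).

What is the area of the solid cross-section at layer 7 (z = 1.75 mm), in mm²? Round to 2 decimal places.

58.85 mm²

At z = 1.75 mm: the 13×5 cube contributes its full rectangle (area 65.00 mm²); the r=4 sphere at (6.5, 5.5) slices to a regular 24-gon of circumradius 2.332 (√(r²−h²) with h=3.25 from center) (area = (24/2)·2.332²·sin(360°/24) = 16.89 mm²); Subtracting the remaining from the first: starting from the 13×5 cube (65.00 mm²), the r=4 sphere at (6.5, 5.5) partially overlaps it — only the 6.15 mm² overlap (of its 16.89 mm²) is removed, clipping the outline — area = 58.85 mm². Overall, the cross-section is a single solid region. Net area = 58.85 mm².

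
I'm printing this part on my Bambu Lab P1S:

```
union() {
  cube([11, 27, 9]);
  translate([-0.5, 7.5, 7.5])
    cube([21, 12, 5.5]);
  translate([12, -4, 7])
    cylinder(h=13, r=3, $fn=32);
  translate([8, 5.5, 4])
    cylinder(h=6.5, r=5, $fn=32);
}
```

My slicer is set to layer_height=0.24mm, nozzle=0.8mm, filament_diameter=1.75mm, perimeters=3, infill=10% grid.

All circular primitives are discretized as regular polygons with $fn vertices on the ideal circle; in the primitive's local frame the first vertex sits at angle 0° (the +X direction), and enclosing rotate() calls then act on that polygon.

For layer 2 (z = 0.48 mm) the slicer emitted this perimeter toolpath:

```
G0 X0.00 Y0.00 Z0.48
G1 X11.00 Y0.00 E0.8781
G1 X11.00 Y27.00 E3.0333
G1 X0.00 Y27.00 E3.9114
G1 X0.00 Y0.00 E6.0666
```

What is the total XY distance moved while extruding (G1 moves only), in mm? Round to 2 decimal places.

Sum the Euclidean lengths of each G1 segment: total = 76.00 mm.

76.00 mm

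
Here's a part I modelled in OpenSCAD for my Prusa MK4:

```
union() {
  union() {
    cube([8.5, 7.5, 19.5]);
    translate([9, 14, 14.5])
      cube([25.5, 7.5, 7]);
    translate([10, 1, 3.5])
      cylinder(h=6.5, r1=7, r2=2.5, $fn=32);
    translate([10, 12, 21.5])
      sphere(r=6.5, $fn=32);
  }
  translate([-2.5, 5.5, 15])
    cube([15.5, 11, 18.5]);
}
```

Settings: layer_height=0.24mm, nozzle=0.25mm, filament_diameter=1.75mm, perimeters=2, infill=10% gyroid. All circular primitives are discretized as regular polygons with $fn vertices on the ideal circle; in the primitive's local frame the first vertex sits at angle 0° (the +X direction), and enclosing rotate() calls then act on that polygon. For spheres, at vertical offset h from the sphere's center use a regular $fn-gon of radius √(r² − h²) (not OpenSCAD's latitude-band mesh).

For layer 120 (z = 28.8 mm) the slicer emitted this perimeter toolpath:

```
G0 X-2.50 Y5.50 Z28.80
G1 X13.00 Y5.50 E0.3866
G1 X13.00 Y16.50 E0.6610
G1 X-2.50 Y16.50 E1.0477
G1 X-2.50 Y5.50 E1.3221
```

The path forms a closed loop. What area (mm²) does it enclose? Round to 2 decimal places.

Apply the shoelace formula to the sequence of (X, Y) vertices; enclosed area = 170.50 mm².

170.50 mm²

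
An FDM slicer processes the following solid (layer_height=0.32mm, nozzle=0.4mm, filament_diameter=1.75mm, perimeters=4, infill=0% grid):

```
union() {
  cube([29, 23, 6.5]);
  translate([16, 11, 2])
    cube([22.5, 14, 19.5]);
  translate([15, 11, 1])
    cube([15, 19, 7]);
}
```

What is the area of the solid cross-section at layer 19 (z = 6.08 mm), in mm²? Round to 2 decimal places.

At z = 6.08 mm: the cube is present — its section is the full 29×23 rectangle (area 667.00 mm²); the cube at (16, 11) is present — its section is the full 22.5×14 rectangle (area 315.00 mm²); the 15×19 cube at (15, 11) contributes its full rectangle (area 285.00 mm²); Merging all regions: the regions partially overlap — summed areas 1267.00 mm² minus the doubly-counted overlap 364.00 mm² gives 903.00 mm² — area = 903.00 mm². Overall, the cross-section is a single solid region. Net area = 903.00 mm².

903.00 mm²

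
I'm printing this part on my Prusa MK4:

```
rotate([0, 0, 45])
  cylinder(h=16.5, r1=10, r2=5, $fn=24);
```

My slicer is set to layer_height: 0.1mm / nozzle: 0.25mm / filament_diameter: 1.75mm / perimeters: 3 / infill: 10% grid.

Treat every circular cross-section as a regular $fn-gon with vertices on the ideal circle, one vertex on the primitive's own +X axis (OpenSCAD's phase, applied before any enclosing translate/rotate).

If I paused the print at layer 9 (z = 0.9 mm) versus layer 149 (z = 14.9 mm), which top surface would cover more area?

layer 9 (z = 0.9 mm)

Layer 9 (z = 0.9): the cone (r1=10→r2=5) has section circumradius 9.727 here — a regular 24-gon (area = (24/2)·9.727²·sin(360°/24) = 293.87 mm²); (whole slice rotated 45° about Z — lengths, areas and connectivity unchanged). So its area = 293.87 mm². Layer 149 (z = 14.9): the cone (r1=10→r2=5) has section circumradius 5.485 here — a regular 24-gon (area = (24/2)·5.485²·sin(360°/24) = 93.43 mm²); (whole slice rotated 45° about Z — lengths, areas and connectivity unchanged). So its area = 93.43 mm². Layer 9 is larger (293.87 vs 93.43 mm²).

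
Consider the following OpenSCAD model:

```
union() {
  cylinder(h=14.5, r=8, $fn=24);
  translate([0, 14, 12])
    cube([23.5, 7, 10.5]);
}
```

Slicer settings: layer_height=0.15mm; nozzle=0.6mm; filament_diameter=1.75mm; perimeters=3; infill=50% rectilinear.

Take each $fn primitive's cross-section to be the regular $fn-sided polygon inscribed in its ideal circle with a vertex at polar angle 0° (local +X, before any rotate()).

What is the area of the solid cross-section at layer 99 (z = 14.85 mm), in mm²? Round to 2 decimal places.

At z = 14.85 mm: the cylinder does not reach this height (z outside [0, 14.5]); the 23.5×7 cube at (0, 14) contributes its full rectangle (area 164.50 mm²); Combining (union): only the 23.5×7 cube at (0, 14) is present, so the union is just that shape — area = 164.50 mm². Overall, the cross-section is a single solid region. Net area = 164.50 mm².

164.50 mm²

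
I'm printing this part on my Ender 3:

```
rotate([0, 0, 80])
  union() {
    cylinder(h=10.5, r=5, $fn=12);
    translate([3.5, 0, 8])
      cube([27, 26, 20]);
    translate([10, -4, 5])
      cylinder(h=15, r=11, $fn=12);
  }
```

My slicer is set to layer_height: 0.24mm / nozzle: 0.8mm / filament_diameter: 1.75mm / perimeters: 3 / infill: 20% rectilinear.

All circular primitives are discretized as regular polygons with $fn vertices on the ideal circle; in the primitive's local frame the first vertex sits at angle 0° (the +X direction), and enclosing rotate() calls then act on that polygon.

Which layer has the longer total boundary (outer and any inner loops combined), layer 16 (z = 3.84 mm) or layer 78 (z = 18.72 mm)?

layer 78 (z = 18.72 mm)

Layer 16 (z = 3.84): the cylinder: section is a regular 12-gon, circumradius r=5 (perimeter = 2·12·5.000·sin(180°/12) = 31.06 mm); the cube at (3.5, 0) is not intersected at this z (z outside [8, 28]); the cylinder at (10, -4) does not reach this height (z outside [5, 20]); Combining (union): only the r=5 cylinder is present, so the union is just that shape — boundary = 31.06 mm; (rotated 80° about Z; rotation is an isometry so areas/perimeters/island counts are preserved). So its perimeter = 31.06 mm. Layer 78 (z = 18.72): the cylinder does not reach this height (z outside [0, 10.5]); the cube at (3.5, 0) (footprint 27×26) is included at this height (perimeter 106.00 mm); the cylinder at (10, -4): section is a regular 12-gon, circumradius r=11 (perimeter = 2·12·11.000·sin(180°/12) = 68.33 mm); Merging all regions: the regions partially overlap (shared area 88.37 mm²), so the edge portions inside another operand are dropped and the merged outline is re-measured after clipping — boundary = 133.32 mm; (whole slice rotated 80° about Z — lengths, areas and connectivity unchanged). So its perimeter = 133.32 mm. Layer 78 is larger (133.32 vs 31.06 mm).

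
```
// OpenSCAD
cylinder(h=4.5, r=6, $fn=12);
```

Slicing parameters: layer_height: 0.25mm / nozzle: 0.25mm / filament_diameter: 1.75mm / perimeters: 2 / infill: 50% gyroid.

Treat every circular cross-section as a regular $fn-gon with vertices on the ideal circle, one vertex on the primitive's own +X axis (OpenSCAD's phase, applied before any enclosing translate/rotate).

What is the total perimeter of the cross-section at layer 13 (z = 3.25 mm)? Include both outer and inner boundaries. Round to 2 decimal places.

37.27 mm

At z = 3.25 mm: the r=6 cylinder contributes a regular 12-gon of circumradius 6 (perimeter = 2·12·6.000·sin(180°/12) = 37.27 mm). Overall, the cross-section is a single solid region. Total boundary length (outer) = 37.27 mm.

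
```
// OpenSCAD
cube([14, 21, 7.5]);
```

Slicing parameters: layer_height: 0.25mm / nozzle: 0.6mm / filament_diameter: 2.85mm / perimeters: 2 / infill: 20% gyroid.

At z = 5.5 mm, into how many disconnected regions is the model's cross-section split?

1

At z = 5.5 mm: the cube (footprint 14×21) is included at this height. The result has 1 disconnected region.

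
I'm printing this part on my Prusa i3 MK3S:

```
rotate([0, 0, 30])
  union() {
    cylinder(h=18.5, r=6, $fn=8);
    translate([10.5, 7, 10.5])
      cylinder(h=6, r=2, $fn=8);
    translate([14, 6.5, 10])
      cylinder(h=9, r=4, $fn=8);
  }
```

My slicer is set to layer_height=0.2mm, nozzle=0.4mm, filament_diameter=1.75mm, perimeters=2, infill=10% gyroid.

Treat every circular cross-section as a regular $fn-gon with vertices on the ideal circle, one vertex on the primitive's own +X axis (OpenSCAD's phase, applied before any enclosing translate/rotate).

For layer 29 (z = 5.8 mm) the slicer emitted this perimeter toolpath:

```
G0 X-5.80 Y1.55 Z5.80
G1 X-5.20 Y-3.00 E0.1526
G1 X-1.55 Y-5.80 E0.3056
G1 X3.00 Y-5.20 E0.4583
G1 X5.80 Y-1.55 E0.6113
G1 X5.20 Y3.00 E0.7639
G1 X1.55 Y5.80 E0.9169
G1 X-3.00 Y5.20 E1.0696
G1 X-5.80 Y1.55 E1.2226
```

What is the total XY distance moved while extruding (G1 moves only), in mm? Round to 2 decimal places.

36.76 mm

Sum the Euclidean lengths of each G1 segment: total = 36.76 mm.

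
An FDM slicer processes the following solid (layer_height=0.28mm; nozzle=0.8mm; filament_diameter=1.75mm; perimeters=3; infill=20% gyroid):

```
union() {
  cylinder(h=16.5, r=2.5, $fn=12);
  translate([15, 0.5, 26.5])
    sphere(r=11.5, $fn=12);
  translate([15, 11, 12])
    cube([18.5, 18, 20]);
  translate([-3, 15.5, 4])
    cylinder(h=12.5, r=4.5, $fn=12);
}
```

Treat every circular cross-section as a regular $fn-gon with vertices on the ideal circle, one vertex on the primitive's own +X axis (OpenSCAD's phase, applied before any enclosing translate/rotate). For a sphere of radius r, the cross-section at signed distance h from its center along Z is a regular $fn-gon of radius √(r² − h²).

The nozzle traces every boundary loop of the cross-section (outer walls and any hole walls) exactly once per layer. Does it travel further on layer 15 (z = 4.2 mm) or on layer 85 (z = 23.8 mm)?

Layer 15 (z = 4.2): the r=2.5 cylinder contributes a regular 12-gon of circumradius 2.5 (perimeter = 2·12·2.500·sin(180°/12) = 15.53 mm); the sphere at (15, 0.5) is absent (|z−center|=22.300 > r=11.5); the cube at (15, 11) does not reach this height (z outside [12, 32]); the r=4.5 cylinder at (-3, 15.5) gives a regular 12-gon of circumradius 4.5 (constant along its height) (perimeter = 2·12·4.500·sin(180°/12) = 27.95 mm); Merging all regions: the 2 present regions are separate (no shared area or edge), so areas and boundary lengths simply add and each stays a separate island — boundary = 43.48 mm. So its perimeter = 43.48 mm. Layer 85 (z = 23.8): the cylinder is not intersected at this z (z outside [0, 16.5]); the r=11.5 sphere at (15, 0.5) contributes a regular 12-gon of circumradius √(11.5²−2.7²) = 11.179 (perimeter = 2·12·11.179·sin(180°/12) = 69.44 mm); the cube at (15, 11) is present — its section is the full 18.5×18 rectangle (perimeter 73.00 mm); the cylinder at (-3, 15.5) is absent (z outside [4, 16.5]); Taking the union: the regions partially overlap (shared area 0.86 mm²), so the edge portions inside another operand are dropped and the merged outline is re-measured after clipping — boundary = 136.60 mm. So its perimeter = 136.60 mm. Layer 85 is larger (136.60 vs 43.48 mm).

layer 85 (z = 23.8 mm)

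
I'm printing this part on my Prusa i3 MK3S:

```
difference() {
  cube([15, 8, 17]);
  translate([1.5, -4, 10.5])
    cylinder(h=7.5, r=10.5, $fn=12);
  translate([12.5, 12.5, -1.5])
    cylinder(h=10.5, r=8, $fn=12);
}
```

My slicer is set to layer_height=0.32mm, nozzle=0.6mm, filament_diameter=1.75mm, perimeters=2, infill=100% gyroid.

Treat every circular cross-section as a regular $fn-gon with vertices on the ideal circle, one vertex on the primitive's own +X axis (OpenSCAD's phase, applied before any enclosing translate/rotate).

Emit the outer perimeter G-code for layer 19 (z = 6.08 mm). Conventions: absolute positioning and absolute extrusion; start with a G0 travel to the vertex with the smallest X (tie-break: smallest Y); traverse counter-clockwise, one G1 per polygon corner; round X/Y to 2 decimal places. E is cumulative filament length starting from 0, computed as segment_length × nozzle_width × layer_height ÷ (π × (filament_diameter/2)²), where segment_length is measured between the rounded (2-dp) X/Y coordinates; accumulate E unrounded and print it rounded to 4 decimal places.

At z = 6.08 mm: the cube is present — its section is the full 15×8 rectangle; the cylinder at (1.5, -4) is absent (z outside [10.5, 18]); the r=8 cylinder at (12.5, 12.5) contributes a regular 12-gon of circumradius 8; After the difference (first − rest): starting from the 15×8 cube, the r=8 cylinder at (12.5, 12.5) partially overlaps it — only the 22.72 mm² overlap (of its 192.00 mm²) is removed, clipping the outline — 1 connected region. The outline is a single polygon with 7 vertices. Extrusion per mm of travel: 0.6 × 0.32 / (π × 0.875²) = 0.079824. Accumulating E over each segment gives final E = 3.5446.

G0 X0.00 Y0.00 Z6.08
G1 X15.00 Y0.00 E1.1974
G1 X15.00 Y5.17 E1.6101
G1 X12.50 Y4.50 E1.8167
G1 X8.50 Y5.57 E2.1472
G1 X6.07 Y8.00 E2.4215
G1 X0.00 Y8.00 E2.9060
G1 X0.00 Y0.00 E3.5446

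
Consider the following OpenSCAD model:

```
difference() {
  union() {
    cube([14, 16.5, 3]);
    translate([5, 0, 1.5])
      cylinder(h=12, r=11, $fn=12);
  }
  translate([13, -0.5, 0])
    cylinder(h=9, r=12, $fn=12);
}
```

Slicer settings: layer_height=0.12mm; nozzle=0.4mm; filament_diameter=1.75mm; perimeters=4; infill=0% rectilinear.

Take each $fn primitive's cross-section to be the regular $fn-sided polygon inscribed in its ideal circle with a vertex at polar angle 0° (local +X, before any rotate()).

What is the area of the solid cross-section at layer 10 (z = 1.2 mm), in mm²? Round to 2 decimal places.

At z = 1.2 mm: the 14×16.5 cube contributes its full rectangle (area 231.00 mm²); the cylinder at (5, 0) is absent (z outside [1.5, 13.5]); Combining (union): only the 14×16.5 cube is present, so the union is just that shape — area = 231.00 mm²; the r=12 cylinder at (13, -0.5) gives a regular 12-gon of circumradius 12 (constant along its height) (area = (12/2)·12.000²·sin(360°/12) = 432.00 mm²); Subtracting the remaining from the first: starting from that combined region (231.00 mm²), the r=12 cylinder at (13, -0.5) partially overlaps it — only the 113.40 mm² overlap (of its 432.00 mm²) is removed, clipping the outline — area = 117.60 mm². Overall, the cross-section is a single solid region. Net area = 117.60 mm².

117.60 mm²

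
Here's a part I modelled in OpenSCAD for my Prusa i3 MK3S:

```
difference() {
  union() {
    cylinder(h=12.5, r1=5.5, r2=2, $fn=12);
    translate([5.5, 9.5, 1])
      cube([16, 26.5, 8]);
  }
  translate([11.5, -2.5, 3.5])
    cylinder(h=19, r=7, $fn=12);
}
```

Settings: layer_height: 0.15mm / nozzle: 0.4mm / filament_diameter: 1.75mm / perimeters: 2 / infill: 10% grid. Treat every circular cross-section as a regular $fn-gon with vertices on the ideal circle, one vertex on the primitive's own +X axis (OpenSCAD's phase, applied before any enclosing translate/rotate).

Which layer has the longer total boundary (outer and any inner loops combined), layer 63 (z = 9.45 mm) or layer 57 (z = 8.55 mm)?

layer 57 (z = 8.55 mm)

Layer 63 (z = 9.45): the cone (r1=5.5→r2=2) has section circumradius 2.854 here — a regular 12-gon (perimeter = 2·12·2.854·sin(180°/12) = 17.73 mm); the cube at (5.5, 9.5) does not reach this height (z outside [1, 9]); Taking the union: only the cone is present, so the union is just that shape — boundary = 17.73 mm; the r=7 cylinder at (11.5, -2.5) gives a regular 12-gon of circumradius 7 (constant along its height) (perimeter = 2·12·7.000·sin(180°/12) = 43.48 mm); After the difference (first − rest): starting from the result so far, the r=7 cylinder at (11.5, -2.5) misses the remaining region (no effect) — boundary = 17.73 mm. So its perimeter = 17.73 mm. Layer 57 (z = 8.55): the cone (r1=5.5→r2=2) has section circumradius 3.106 here — a regular 12-gon (perimeter = 2·12·3.106·sin(180°/12) = 19.29 mm); the cube at (5.5, 9.5) (footprint 16×26.5) is included at this height (perimeter 85.00 mm); Combining (union): the 2 present regions are separate (no shared area or edge), so areas and boundary lengths simply add and each stays a separate island — boundary = 104.29 mm; the r=7 cylinder at (11.5, -2.5) gives a regular 12-gon of circumradius 7 (constant along its height) (perimeter = 2·12·7.000·sin(180°/12) = 43.48 mm); Taking the first minus the rest: starting from the result so far, the r=7 cylinder at (11.5, -2.5) misses the remaining region (no effect) — boundary = 104.29 mm. So its perimeter = 104.29 mm. Layer 57 is larger (104.29 vs 17.73 mm).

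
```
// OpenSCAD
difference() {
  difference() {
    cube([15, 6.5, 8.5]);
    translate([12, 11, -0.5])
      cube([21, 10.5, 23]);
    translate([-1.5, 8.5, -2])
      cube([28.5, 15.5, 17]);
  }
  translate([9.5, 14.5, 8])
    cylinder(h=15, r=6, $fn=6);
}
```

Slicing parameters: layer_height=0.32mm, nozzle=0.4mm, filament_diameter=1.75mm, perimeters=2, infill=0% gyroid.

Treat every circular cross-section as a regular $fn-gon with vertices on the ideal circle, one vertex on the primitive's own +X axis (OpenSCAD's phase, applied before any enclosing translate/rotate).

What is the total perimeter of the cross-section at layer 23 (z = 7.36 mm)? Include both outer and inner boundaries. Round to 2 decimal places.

At z = 7.36 mm: the cube is present — its section is the full 15×6.5 rectangle (perimeter 43.00 mm); the 21×10.5 cube at (12, 11) contributes its full rectangle (perimeter 63.00 mm); the cube at (-1.5, 8.5) (footprint 28.5×15.5) is included at this height (perimeter 88.00 mm); After the difference (first − rest): starting from the 15×6.5 cube, the 21×10.5 cube at (12, 11) misses the remaining region (no effect); the 28.5×15.5 cube at (-1.5, 8.5) misses the remaining region (no effect) — boundary = 43.00 mm; the cylinder at (9.5, 14.5) is absent (z outside [8, 23]); Taking the first minus the rest: none of the subtracted shapes is present at this height, so the result so far is unchanged — boundary = 43.00 mm. Overall, the cross-section is a single solid region. Total boundary length (outer) = 43.00 mm.

43.00 mm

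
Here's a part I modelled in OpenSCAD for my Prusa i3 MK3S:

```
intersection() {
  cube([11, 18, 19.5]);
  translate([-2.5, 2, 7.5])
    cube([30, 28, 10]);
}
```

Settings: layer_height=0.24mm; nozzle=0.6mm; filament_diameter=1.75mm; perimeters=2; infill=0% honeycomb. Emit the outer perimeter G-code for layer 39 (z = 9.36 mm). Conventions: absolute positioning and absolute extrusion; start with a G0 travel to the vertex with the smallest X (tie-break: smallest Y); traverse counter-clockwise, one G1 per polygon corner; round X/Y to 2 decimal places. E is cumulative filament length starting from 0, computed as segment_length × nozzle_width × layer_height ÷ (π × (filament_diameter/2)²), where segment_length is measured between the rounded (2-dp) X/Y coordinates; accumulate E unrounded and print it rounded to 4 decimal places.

G0 X0.00 Y2.00 Z9.36
G1 X11.00 Y2.00 E0.6586
G1 X11.00 Y18.00 E1.6164
G1 X0.00 Y18.00 E2.2750
G1 X0.00 Y2.00 E3.2329

At z = 9.36 mm: the cube is present — its section is the full 11×18 rectangle; the cube at (-2.5, 2) is present — its section is the full 30×28 rectangle; Taking the intersection: the 30×28 cube at (-2.5, 2) partially overlaps the 11×18 cube; clipping to the common part keeps 176.00 mm² — 1 connected region. The outline is a single polygon with 4 vertices. Extrusion per mm of travel: 0.6 × 0.24 / (π × 0.875²) = 0.059868. Accumulating E over each segment gives final E = 3.2329.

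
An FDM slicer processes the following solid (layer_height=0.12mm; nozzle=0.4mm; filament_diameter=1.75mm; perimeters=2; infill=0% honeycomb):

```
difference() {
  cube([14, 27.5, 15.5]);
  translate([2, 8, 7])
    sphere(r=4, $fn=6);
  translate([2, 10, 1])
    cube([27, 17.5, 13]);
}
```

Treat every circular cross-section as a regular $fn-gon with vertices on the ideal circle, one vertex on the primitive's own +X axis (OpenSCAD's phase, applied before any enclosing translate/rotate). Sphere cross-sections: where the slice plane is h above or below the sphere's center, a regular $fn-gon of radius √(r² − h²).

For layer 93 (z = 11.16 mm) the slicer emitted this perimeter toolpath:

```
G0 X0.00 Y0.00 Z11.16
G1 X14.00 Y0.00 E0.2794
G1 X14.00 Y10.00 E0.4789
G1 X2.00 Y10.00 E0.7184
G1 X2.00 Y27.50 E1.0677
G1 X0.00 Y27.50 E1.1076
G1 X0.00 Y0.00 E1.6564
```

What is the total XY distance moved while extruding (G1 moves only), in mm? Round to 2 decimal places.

Sum the Euclidean lengths of each G1 segment: total = 83.00 mm.

83.00 mm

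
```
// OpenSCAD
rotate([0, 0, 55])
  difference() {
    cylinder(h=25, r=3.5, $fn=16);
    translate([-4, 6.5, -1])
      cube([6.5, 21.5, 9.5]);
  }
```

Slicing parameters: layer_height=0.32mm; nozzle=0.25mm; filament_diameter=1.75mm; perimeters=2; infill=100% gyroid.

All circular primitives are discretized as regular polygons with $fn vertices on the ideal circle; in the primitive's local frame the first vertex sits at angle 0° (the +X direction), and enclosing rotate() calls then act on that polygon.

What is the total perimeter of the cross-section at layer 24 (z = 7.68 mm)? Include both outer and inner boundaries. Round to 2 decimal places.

21.85 mm

At z = 7.68 mm: the cylinder: section is a regular 16-gon, circumradius r=3.5 (perimeter = 2·16·3.500·sin(180°/16) = 21.85 mm); the 6.5×21.5 cube at (-4, 6.5) contributes its full rectangle (perimeter 56.00 mm); Taking the first minus the rest: starting from the r=3.5 cylinder, the 6.5×21.5 cube at (-4, 6.5) misses the remaining region (no effect) — boundary = 21.85 mm; (whole slice rotated 55° about Z — lengths, areas and connectivity unchanged). Overall, the cross-section is a single solid region. Total boundary length (outer) = 21.85 mm.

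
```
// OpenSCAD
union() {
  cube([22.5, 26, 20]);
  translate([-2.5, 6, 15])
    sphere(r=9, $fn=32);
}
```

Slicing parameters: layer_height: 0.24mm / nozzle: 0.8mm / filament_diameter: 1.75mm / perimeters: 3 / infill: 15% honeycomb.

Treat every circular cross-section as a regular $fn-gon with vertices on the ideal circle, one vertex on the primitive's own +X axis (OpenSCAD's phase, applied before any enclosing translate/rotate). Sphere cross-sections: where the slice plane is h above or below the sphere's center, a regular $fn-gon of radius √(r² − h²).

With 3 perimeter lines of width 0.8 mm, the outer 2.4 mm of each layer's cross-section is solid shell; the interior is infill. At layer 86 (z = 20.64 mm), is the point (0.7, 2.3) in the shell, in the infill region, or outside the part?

shell

At z = 20.64 mm: the cube is absent (z outside [0, 20]); the r=9 sphere at (-2.5, 6) slices to a regular 32-gon of circumradius 7.014 (√(r²−h²) with h=5.64 from center); Taking the union: only the r=9 sphere at (-2.5, 6) is present, so the union is just that shape — 1 connected region. Overall, the cross-section is a single solid region. The nearest boundary edge runs (1.40, 0.17)→(2.46, 1.04); distance from the point to it = 2.09 mm. The point is inside the cross-section, 2.09 mm from the nearest boundary — within the 2.4 mm shell band (3 × 0.8).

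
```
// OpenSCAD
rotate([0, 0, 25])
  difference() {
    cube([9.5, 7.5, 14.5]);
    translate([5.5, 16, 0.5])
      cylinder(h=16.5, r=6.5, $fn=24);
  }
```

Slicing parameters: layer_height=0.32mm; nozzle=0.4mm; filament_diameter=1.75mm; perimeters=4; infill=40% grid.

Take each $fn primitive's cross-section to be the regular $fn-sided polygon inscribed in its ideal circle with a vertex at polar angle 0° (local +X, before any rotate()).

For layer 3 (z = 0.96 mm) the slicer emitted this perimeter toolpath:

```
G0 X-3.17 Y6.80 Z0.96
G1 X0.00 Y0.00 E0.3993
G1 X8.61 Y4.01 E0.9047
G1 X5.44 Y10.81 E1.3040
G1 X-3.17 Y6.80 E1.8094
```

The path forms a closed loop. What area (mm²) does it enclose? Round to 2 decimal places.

Apply the shoelace formula to the sequence of (X, Y) vertices; enclosed area = 71.26 mm².

71.26 mm²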